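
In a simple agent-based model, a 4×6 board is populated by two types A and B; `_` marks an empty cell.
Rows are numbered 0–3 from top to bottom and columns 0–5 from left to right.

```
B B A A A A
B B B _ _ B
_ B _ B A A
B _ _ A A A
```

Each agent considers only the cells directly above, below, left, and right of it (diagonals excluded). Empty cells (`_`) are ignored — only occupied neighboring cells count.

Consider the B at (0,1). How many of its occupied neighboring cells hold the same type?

2

Occupied neighbors of (0,1): (1,1)=B, (0,0)=B, (0,2)=A.
Same type (B): 2 of 3.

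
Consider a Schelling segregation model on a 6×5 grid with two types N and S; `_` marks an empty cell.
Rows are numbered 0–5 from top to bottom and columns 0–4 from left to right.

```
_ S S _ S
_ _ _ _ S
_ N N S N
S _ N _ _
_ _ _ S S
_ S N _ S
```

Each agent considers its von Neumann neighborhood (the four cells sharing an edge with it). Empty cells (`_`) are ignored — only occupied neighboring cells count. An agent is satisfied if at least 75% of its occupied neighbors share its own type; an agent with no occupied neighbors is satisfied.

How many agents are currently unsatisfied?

Row 0: (0,1)S 1/1 ok · (0,2)S 1/1 ok · (0,4)S 1/1 ok
Row 1: (1,4)S 1/2 unhappy
Row 2: (2,1)N 1/1 ok · (2,2)N 2/3 unhappy · (2,3)S 0/2 unhappy · (2,4)N 0/2 unhappy
Row 3: (3,0)S 0/0 ok · (3,2)N 1/1 ok
Row 4: (4,3)S 1/1 ok · (4,4)S 2/2 ok
Row 5: (5,1)S 0/1 unhappy · (5,2)N 0/1 unhappy · (5,4)S 1/1 ok
Unsatisfied: (1,4), (2,2), (2,3), (2,4), (5,1), (5,2) — 6 in total.

6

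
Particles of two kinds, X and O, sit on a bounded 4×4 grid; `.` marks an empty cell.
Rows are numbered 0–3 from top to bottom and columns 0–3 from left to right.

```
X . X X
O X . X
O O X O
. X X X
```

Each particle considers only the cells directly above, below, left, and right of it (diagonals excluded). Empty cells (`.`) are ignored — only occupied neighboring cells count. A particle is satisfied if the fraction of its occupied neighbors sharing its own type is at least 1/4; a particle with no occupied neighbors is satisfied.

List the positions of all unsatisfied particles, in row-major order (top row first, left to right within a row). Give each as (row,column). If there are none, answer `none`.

Row 0: (0,0)X 0/1 not · (0,2)X 1/1 satisfied · (0,3)X 2/2 satisfied
Row 1: (1,0)O 1/3 satisfied · (1,1)X 0/2 not · (1,3)X 1/2 satisfied
Row 2: (2,0)O 2/2 satisfied · (2,1)O 1/4 satisfied · (2,2)X 1/3 satisfied · (2,3)O 0/3 not
Row 3: (3,1)X 1/2 satisfied · (3,2)X 3/3 satisfied · (3,3)X 1/2 satisfied

(0,0), (1,1), (2,3)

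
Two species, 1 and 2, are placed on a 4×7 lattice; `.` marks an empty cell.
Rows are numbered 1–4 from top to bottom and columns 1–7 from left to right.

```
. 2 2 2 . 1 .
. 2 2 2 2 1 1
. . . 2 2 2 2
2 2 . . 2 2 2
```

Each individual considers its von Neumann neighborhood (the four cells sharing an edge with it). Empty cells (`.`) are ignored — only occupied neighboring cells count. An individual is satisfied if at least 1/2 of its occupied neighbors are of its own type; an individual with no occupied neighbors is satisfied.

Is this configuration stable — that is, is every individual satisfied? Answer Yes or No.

Yes

Row 1: (1,2)2 2/2 ok · (1,3)2 3/3 ok · (1,4)2 2/2 ok · (1,6)1 1/1 ok
Row 2: (2,2)2 2/2 ok · (2,3)2 3/3 ok · (2,4)2 4/4 ok · (2,5)2 2/3 ok · (2,6)1 2/4 ok · (2,7)1 1/2 ok
Row 3: (3,4)2 2/2 ok · (3,5)2 4/4 ok · (3,6)2 3/4 ok · (3,7)2 2/3 ok
Row 4: (4,1)2 1/1 ok · (4,2)2 1/1 ok · (4,5)2 2/2 ok · (4,6)2 3/3 ok · (4,7)2 2/2 ok
All meet the threshold, so the configuration is stable.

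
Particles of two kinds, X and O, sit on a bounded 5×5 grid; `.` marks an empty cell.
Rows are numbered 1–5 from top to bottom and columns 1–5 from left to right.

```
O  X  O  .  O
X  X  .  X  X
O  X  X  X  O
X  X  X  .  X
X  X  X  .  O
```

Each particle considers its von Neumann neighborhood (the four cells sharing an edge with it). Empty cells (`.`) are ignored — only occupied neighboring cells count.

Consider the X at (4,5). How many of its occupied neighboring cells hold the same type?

0

Occupied neighbors of (4,5): (3,5)=O, (5,5)=O.
Same type (X): 0 of 2.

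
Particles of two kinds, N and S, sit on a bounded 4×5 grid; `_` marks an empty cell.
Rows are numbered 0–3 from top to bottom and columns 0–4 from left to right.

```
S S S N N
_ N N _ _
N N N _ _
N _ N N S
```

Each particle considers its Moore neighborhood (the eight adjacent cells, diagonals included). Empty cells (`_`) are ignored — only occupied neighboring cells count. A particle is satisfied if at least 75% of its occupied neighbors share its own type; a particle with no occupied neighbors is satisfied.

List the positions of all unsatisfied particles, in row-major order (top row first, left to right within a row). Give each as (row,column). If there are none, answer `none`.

(0,0), (0,1), (0,2), (0,3), (1,1), (1,2), (3,3), (3,4)

Row 0: (0,0)S 1/2 unhappy · (0,1)S 2/4 unhappy · (0,2)S 1/4 unhappy · (0,3)N 2/3 unhappy · (0,4)N 1/1 ok
Row 1: (1,1)N 4/7 unhappy · (1,2)N 4/6 unhappy
Row 2: (2,0)N 3/3 ok · (2,1)N 6/6 ok · (2,2)N 5/5 ok
Row 3: (3,0)N 2/2 ok · (3,2)N 3/3 ok · (3,3)N 2/3 unhappy · (3,4)S 0/1 unhappy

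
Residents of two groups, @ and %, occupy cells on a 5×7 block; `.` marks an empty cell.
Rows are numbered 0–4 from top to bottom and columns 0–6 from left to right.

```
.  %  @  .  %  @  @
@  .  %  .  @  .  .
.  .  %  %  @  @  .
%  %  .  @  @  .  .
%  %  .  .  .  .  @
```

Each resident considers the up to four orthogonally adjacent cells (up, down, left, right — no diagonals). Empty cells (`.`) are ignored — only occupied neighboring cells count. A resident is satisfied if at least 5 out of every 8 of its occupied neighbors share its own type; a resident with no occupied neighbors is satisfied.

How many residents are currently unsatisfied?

8

Row 0: (0,1)% 0/1 unhappy · (0,2)@ 0/2 unhappy · (0,4)% 0/2 unhappy · (0,5)@ 1/2 unhappy · (0,6)@ 1/1 ok
Row 1: (1,0)@ 0/0 ok · (1,2)% 1/2 unhappy · (1,4)@ 1/2 unhappy
Row 2: (2,2)% 2/2 ok · (2,3)% 1/3 unhappy · (2,4)@ 3/4 ok · (2,5)@ 1/1 ok
Row 3: (3,0)% 2/2 ok · (3,1)% 2/2 ok · (3,3)@ 1/2 unhappy · (3,4)@ 2/2 ok
Row 4: (4,0)% 2/2 ok · (4,1)% 2/2 ok · (4,6)@ 0/0 ok
Unsatisfied: (0,1), (0,2), (0,4), (0,5), (1,2), (1,4), (2,3), (3,3) — 8 in total.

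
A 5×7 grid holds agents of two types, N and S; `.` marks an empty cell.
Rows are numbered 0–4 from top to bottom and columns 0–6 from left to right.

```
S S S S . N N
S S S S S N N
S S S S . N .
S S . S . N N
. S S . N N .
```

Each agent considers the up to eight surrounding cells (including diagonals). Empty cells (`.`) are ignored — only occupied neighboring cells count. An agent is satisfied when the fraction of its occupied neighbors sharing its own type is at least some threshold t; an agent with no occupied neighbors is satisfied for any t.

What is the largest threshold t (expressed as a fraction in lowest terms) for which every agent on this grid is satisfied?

1/2

Row 0: (0,0)S 3/3 · (0,1)S 5/5 · (0,2)S 5/5 · (0,3)S 4/4 · (0,5)N 3/4 · (0,6)N 3/3
Row 1: (1,0)S 5/5 · (1,1)S 8/8 · (1,2)S 8/8 · (1,3)S 6/6 · (1,4)S 3/6 · (1,5)N 4/5 · (1,6)N 4/4
Row 2: (2,0)S 5/5 · (2,1)S 7/7 · (2,2)S 7/7 · (2,3)S 5/5 · (2,5)N 4/5
Row 3: (3,0)S 4/4 · (3,1)S 6/6 · (3,3)S 3/4 · (3,5)N 4/4 · (3,6)N 3/3
Row 4: (4,1)S 3/3 · (4,2)S 3/3 · (4,4)N 2/3 · (4,5)N 3/3
The smallest same-type fraction is 3/6 at (1,4), which reduces to 1/2. Any threshold above that leaves this agent unsatisfied.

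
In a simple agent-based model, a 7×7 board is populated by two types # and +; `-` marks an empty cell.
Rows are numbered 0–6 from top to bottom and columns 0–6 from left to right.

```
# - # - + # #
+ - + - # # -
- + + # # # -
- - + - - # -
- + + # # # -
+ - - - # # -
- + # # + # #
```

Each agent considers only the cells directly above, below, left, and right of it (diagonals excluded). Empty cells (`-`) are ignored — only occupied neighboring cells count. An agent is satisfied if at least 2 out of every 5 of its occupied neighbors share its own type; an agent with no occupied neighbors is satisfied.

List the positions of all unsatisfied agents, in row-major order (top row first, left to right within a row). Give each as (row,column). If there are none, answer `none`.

(0,0), (0,2), (0,4), (1,0), (6,1), (6,4)

(0,0)# 0/1 unhappy
(0,2)# 0/1 unhappy
(0,4)+ 0/2 unhappy
(0,5)# 2/3 ok
(0,6)# 1/1 ok
(1,0)+ 0/1 unhappy
(1,2)+ 1/2 ok
(1,4)# 2/3 ok
(1,5)# 3/3 ok
(2,1)+ 1/1 ok
(2,2)+ 3/4 ok
(2,3)# 1/2 ok
(2,4)# 3/3 ok
(2,5)# 3/3 ok
(3,2)+ 2/2 ok
(3,5)# 2/2 ok
(4,1)+ 1/1 ok
(4,2)+ 2/3 ok
(4,3)# 1/2 ok
(4,4)# 3/3 ok
(4,5)# 3/3 ok
(5,0)+ 0/0 ok
(5,4)# 2/3 ok
(5,5)# 3/3 ok
(6,1)+ 0/1 unhappy
(6,2)# 1/2 ok
(6,3)# 1/2 ok
(6,4)+ 0/3 unhappy
(6,5)# 2/3 ok
(6,6)# 1/1 ok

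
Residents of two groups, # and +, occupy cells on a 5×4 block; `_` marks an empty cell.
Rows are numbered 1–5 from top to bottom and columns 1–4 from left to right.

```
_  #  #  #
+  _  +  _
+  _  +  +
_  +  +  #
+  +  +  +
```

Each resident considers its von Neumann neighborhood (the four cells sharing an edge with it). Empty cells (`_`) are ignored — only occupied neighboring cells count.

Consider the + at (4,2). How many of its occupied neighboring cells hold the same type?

Occupied neighbors of (4,2): (5,2)=+, (4,3)=+.
Same type (+): 2 of 2.

2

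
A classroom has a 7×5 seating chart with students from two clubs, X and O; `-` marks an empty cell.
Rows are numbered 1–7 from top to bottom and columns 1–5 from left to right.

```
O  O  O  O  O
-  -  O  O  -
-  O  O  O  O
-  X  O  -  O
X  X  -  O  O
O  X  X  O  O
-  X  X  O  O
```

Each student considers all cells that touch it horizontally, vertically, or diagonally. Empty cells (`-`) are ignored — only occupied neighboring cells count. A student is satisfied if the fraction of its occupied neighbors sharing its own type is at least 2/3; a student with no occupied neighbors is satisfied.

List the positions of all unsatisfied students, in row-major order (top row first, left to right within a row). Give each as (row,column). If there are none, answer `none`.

(4,2), (6,1), (6,3), (7,3), (7,4)

Row 1: (1,1)O 1/1 ✓ · (1,2)O 3/3 ✓ · (1,3)O 4/4 ✓ · (1,4)O 4/4 ✓ · (1,5)O 2/2 ✓
Row 2: (2,3)O 7/7 ✓ · (2,4)O 7/7 ✓
Row 3: (3,2)O 3/4 ✓ · (3,3)O 5/6 ✓ · (3,4)O 6/6 ✓ · (3,5)O 3/3 ✓
Row 4: (4,2)X 2/5 ✗ · (4,3)O 4/6 ✓ · (4,5)O 4/4 ✓
Row 5: (5,1)X 3/4 ✓ · (5,2)X 4/6 ✓ · (5,4)O 5/6 ✓ · (5,5)O 4/4 ✓
Row 6: (6,1)O 0/4 ✗ · (6,2)X 5/6 ✓ · (6,3)X 4/7 ✗ · (6,4)O 5/7 ✓ · (6,5)O 5/5 ✓
Row 7: (7,2)X 3/4 ✓ · (7,3)X 3/5 ✗ · (7,4)O 3/5 ✗ · (7,5)O 3/3 ✓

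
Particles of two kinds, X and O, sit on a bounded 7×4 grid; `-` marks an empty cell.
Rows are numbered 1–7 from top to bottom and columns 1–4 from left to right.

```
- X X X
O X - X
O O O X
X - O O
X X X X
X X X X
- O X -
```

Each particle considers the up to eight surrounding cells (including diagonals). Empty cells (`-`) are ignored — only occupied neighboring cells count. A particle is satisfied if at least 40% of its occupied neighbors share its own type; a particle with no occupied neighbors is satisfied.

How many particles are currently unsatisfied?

(1,2)X 2/3 ✓
(1,3)X 4/4 ✓
(1,4)X 2/2 ✓
(2,1)O 2/4 ✓
(2,2)X 2/6 ✗
(2,4)X 3/4 ✓
(3,1)O 2/4 ✓
(3,2)O 4/6 ✓
(3,3)O 3/6 ✓
(3,4)X 1/4 ✗
(4,1)X 2/4 ✓
(4,3)O 3/7 ✓
(4,4)O 2/5 ✓
(5,1)X 4/4 ✓
(5,2)X 6/7 ✓
(5,3)X 5/7 ✓
(5,4)X 3/5 ✓
(6,1)X 3/4 ✓
(6,2)X 6/7 ✓
(6,3)X 6/7 ✓
(6,4)X 4/4 ✓
(7,2)O 0/4 ✗
(7,3)X 3/4 ✓
Unsatisfied: (2,2), (3,4), (7,2) — 3 in total.

3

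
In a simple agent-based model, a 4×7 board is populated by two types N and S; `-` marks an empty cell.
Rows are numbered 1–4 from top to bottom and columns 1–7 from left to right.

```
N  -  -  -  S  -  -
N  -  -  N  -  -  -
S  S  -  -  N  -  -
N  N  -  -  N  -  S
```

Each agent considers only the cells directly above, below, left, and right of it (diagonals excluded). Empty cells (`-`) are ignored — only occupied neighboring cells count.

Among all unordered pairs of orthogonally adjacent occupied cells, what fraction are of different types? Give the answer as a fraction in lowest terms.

Scan each occupied cell's neighbors to the right and below so each pair is counted once.
Row 1: N(1,1)–N(2,1)=  → 0/1 unlike.
Row 2: N(2,1)–S(3,1)≠  → 1/1 unlike.
Row 3: S(3,1)–S(3,2)= S(3,1)–N(4,1)≠ S(3,2)–N(4,2)≠ N(3,5)–N(4,5)=  → 2/4 unlike.
Row 4: N(4,1)–N(4,2)=  → 0/1 unlike.
Total adjacent occupied pairs: 7; unlike-type pairs: 3.
3/7 is already in lowest terms.

3/7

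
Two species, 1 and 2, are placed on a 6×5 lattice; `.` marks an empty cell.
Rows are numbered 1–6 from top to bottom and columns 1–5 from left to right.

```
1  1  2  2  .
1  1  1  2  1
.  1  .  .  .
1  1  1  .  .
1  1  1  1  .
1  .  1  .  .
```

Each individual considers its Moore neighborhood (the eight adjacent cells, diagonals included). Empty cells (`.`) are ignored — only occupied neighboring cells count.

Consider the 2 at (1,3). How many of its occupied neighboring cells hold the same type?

2

Occupied neighbors of (1,3): (1,2)=1, (1,4)=2, (2,2)=1, (2,3)=1, (2,4)=2.
Same type (2): 2 of 5.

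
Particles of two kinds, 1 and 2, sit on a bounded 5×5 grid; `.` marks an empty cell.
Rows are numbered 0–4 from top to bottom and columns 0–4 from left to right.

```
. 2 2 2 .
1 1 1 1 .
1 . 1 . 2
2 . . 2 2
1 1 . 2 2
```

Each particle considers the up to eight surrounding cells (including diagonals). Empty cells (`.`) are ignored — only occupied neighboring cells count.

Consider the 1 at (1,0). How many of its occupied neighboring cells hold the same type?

2

Occupied neighbors of (1,0): (0,1)=2, (1,1)=1, (2,0)=1.
Same type (1): 2 of 3.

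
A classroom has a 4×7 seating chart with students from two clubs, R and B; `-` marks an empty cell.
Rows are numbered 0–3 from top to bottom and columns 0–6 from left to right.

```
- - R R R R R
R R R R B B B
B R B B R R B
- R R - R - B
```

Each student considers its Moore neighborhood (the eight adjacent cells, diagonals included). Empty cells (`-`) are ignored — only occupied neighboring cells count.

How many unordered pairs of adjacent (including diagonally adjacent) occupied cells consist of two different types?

31

Scan each occupied cell's neighbors to the right and below (and the two forward diagonals) so each pair is counted once.
Row 0: R(0,2)–R(0,3)= R(0,2)–R(1,2)= R(0,2)–R(1,3)= R(0,2)–R(1,1)= R(0,3)–R(0,4)= R(0,3)–R(1,3)= R(0,3)–B(1,4)≠ R(0,3)–R(1,2)= R(0,4)–R(0,5)= R(0,4)–B(1,4)≠ R(0,4)–B(1,5)≠ R(0,4)–R(1,3)= R(0,5)–R(0,6)= R(0,5)–B(1,5)≠ R(0,5)–B(1,6)≠ R(0,5)–B(1,4)≠ R(0,6)–B(1,6)≠ R(0,6)–B(1,5)≠  → 8/18 unlike.
Row 1: R(1,0)–R(1,1)= R(1,0)–B(2,0)≠ R(1,0)–R(2,1)= R(1,1)–R(1,2)= R(1,1)–R(2,1)= R(1,1)–B(2,2)≠ R(1,1)–B(2,0)≠ R(1,2)–R(1,3)= R(1,2)–B(2,2)≠ R(1,2)–B(2,3)≠ R(1,2)–R(2,1)= R(1,3)–B(1,4)≠ R(1,3)–B(2,3)≠ R(1,3)–R(2,4)= R(1,3)–B(2,2)≠ B(1,4)–B(1,5)= B(1,4)–R(2,4)≠ B(1,4)–R(2,5)≠ B(1,4)–B(2,3)= B(1,5)–B(1,6)= B(1,5)–R(2,5)≠ B(1,5)–B(2,6)= B(1,5)–R(2,4)≠ B(1,6)–B(2,6)= B(1,6)–R(2,5)≠  → 13/25 unlike.
Row 2: B(2,0)–R(2,1)≠ B(2,0)–R(3,1)≠ R(2,1)–B(2,2)≠ R(2,1)–R(3,1)= R(2,1)–R(3,2)= B(2,2)–B(2,3)= B(2,2)–R(3,2)≠ B(2,2)–R(3,1)≠ B(2,3)–R(2,4)≠ B(2,3)–R(3,4)≠ B(2,3)–R(3,2)≠ R(2,4)–R(2,5)= R(2,4)–R(3,4)= R(2,5)–B(2,6)≠ R(2,5)–B(3,6)≠ R(2,5)–R(3,4)= B(2,6)–B(3,6)=  → 10/17 unlike.
Row 3: R(3,1)–R(3,2)=  → 0/1 unlike.
Total adjacent occupied pairs: 61; unlike-type pairs: 31.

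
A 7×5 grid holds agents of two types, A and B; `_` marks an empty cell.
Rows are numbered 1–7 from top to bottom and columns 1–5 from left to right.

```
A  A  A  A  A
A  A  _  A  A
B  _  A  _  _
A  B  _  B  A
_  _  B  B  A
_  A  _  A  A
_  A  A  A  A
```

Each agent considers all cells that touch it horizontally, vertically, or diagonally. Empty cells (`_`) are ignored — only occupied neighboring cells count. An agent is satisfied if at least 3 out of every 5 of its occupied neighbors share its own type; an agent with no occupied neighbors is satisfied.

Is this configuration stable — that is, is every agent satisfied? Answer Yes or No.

No

(1,1)A 3/3 ok
(1,2)A 4/4 ok
(1,3)A 4/4 ok
(1,4)A 4/4 ok
(1,5)A 3/3 ok
(2,1)A 3/4 ok
(2,2)A 5/6 ok
(2,4)A 5/5 ok
(2,5)A 3/3 ok
(3,1)B 1/4 unhappy
(3,3)A 2/4 unhappy
(4,1)A 0/2 unhappy
(4,2)B 2/4 unhappy
(4,4)B 2/5 unhappy
(4,5)A 1/3 unhappy
(5,3)B 3/5 ok
(5,4)B 2/6 unhappy
(5,5)A 3/5 ok
(6,2)A 2/3 ok
(6,4)A 5/7 ok
(6,5)A 4/5 ok
(7,2)A 2/2 ok
(7,3)A 4/4 ok
(7,4)A 4/4 ok
(7,5)A 3/3 ok
For instance (3,1) has only 1/4 same-type neighbors, below 3/5.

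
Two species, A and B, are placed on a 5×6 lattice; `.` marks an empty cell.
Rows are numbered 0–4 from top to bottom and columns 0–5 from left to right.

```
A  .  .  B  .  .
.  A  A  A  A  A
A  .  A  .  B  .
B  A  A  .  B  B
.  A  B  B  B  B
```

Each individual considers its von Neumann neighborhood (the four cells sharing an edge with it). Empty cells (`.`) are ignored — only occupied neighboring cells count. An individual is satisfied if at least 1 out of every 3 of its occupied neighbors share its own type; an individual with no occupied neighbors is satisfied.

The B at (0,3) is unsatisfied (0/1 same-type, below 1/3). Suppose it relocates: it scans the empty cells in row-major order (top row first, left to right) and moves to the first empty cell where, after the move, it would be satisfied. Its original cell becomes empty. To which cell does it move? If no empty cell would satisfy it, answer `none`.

Vacating (0,3). Empty cells in order:
  (0,1): 0/2 same-type → still unsatisfied.
  (0,2): 0/1 same-type → still unsatisfied.
  (0,4): 0/1 same-type → still unsatisfied.
  (0,5): 0/1 same-type → still unsatisfied.
  (1,0): 0/3 same-type → still unsatisfied.
  (2,1): 0/4 same-type → still unsatisfied.
  (2,3): 1/3 same-type → satisfied — stop here.

(2,3)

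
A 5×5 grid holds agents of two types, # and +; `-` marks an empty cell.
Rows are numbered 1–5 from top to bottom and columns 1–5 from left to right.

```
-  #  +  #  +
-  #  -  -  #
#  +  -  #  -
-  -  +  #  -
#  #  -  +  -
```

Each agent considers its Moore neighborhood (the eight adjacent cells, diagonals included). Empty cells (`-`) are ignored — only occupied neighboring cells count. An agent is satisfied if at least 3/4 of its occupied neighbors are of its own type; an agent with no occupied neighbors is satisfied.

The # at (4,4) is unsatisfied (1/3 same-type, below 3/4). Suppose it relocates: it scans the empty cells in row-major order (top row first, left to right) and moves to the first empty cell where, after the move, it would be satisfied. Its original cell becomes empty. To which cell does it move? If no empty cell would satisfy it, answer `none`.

Vacating (4,4). Empty cells in order:
  (1,1): 2/2 same-type → satisfied — stop here.

(1,1)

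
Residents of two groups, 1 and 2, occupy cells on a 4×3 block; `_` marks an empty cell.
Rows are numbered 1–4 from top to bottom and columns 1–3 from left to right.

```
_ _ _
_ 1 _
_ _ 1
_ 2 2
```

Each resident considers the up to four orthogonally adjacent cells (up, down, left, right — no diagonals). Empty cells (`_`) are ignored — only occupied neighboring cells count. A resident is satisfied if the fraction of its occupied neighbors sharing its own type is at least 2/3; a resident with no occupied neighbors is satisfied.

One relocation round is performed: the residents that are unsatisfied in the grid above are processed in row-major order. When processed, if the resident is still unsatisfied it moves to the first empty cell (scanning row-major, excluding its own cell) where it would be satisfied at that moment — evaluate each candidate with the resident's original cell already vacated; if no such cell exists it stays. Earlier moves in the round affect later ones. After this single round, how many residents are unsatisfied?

0

Initially unsatisfied (in order): (3,3), (4,3).
  (3,3) → (1,1).
  (4,3): now satisfied by earlier moves; stays.
Resulting grid:
1 _ _
_ 1 _
_ _ _
_ 2 2
All satisfied now.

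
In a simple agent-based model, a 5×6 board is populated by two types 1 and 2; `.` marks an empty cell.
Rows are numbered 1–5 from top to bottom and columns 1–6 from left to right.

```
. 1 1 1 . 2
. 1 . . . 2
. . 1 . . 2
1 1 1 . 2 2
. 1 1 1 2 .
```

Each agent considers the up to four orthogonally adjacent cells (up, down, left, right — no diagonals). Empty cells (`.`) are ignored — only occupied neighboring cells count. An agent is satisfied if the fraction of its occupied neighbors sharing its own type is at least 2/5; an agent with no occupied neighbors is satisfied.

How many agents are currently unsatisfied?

0

(1,2)1 2/2 ✓
(1,3)1 2/2 ✓
(1,4)1 1/1 ✓
(1,6)2 1/1 ✓
(2,2)1 1/1 ✓
(2,6)2 2/2 ✓
(3,3)1 1/1 ✓
(3,6)2 2/2 ✓
(4,1)1 1/1 ✓
(4,2)1 3/3 ✓
(4,3)1 3/3 ✓
(4,5)2 2/2 ✓
(4,6)2 2/2 ✓
(5,2)1 2/2 ✓
(5,3)1 3/3 ✓
(5,4)1 1/2 ✓
(5,5)2 1/2 ✓
Every one meets the threshold.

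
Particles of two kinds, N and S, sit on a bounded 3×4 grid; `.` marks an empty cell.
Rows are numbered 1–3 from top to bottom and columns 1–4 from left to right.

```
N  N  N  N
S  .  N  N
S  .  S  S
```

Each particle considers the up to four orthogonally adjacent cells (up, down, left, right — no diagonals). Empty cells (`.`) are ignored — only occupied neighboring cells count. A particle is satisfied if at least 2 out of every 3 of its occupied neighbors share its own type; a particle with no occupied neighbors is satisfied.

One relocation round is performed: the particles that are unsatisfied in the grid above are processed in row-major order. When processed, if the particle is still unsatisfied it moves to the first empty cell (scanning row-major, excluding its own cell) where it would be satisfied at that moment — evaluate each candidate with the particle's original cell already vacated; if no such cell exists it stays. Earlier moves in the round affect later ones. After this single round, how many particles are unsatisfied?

1

Initially unsatisfied (in order): (1,1), (2,1), (3,3), (3,4).
  (1,1) → (2,2).
  (2,1) → (3,2).
  (3,3): now satisfied by earlier moves; stays.
  (3,4): no empty cell satisfies it; stays.
Resulting grid:
. N N N
. N N N
S S S S
Unsatisfied now: (3,4).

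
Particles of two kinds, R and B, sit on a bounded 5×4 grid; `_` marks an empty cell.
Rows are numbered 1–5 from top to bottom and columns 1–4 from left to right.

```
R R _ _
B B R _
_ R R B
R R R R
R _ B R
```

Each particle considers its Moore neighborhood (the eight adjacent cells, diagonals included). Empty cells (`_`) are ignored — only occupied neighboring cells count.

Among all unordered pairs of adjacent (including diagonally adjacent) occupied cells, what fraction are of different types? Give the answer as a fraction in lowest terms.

Scan each occupied cell's neighbors to the right and below (and the two forward diagonals) so each pair is counted once.
From row 1: 4 unlike of 6 pairs (running 4/6).
From row 2: 5 unlike of 8 pairs (running 9/14).
From row 3: 3 unlike of 10 pairs (running 12/24).
From row 4: 3 unlike of 10 pairs (running 15/34).
From row 5: 1 unlike of 1 pairs (running 16/35).
Total adjacent occupied pairs: 35; unlike-type pairs: 16.
16/35 is already in lowest terms.

16/35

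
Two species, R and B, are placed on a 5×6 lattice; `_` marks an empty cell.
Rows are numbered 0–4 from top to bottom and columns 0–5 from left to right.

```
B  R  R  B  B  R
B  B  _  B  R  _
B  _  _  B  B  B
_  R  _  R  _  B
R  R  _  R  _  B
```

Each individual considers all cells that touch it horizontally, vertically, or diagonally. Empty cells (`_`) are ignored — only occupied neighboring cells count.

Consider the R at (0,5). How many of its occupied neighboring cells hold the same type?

Occupied neighbors of (0,5): (0,4)=B, (1,4)=R.
Same type (R): 1 of 2.

1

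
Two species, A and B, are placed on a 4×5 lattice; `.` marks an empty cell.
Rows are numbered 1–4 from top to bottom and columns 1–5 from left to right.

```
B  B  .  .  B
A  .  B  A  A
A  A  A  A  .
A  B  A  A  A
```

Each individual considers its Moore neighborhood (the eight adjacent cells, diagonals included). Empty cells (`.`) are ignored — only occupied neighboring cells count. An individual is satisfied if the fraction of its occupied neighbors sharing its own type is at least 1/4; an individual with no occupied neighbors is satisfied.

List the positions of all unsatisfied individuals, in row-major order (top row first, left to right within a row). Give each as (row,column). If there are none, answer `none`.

(1,1)B 1/2 ✓
(1,2)B 2/3 ✓
(1,5)B 0/2 ✗
(2,1)A 2/4 ✓
(2,3)B 1/5 ✗
(2,4)A 3/5 ✓
(2,5)A 2/3 ✓
(3,1)A 3/4 ✓
(3,2)A 5/7 ✓
(3,3)A 5/7 ✓
(3,4)A 6/7 ✓
(4,1)A 2/3 ✓
(4,2)B 0/5 ✗
(4,3)A 4/5 ✓
(4,4)A 4/4 ✓
(4,5)A 2/2 ✓

(1,5), (2,3), (4,2)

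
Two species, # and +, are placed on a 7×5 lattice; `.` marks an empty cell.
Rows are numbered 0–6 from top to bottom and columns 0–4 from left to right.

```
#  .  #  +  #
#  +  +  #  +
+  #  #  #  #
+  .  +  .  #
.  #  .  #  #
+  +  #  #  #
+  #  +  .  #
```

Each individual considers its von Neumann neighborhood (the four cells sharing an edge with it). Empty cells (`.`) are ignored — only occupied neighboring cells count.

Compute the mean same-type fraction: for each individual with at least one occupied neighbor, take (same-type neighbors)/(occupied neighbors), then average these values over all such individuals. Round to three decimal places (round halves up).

(0,0)# 1/1
(0,2)# 0/2
(0,3)+ 0/3
(0,4)# 0/2
(1,0)# 1/3
(1,1)+ 1/3
(1,2)+ 1/4
(1,3)# 1/4
(1,4)+ 0/3
(2,0)+ 1/3
(2,1)# 1/3
(2,2)# 2/4
(2,3)# 3/3
(2,4)# 2/3
(3,0)+ 1/1
(3,2)+ 0/1
(3,4)# 2/2
(4,1)# 0/1
(4,3)# 2/2
(4,4)# 3/3
(5,0)+ 2/2
(5,1)+ 1/4
(5,2)# 1/3
(5,3)# 3/3
(5,4)# 3/3
(6,0)+ 1/2
(6,1)# 0/3
(6,2)+ 0/2
(6,4)# 1/1
Sum over 29 individuals: 1/1 + 0/2 + 0/3 + 0/2 + 1/3 + 1/3 + 1/4 + 1/4 + 0/3 + 1/3 + 1/3 + 2/4 + 3/3 + 2/3 + 1/1 + 0/1 + 2/2 + 0/1 + 2/2 + 3/3 + 2/2 + 1/4 + 1/3 + 3/3 + 3/3 + 1/2 + 0/3 + 0/2 + 1/1 = 169/12; mean = 169/12 ÷ 29 = 169/348 = 0.485632… → 0.486.

0.486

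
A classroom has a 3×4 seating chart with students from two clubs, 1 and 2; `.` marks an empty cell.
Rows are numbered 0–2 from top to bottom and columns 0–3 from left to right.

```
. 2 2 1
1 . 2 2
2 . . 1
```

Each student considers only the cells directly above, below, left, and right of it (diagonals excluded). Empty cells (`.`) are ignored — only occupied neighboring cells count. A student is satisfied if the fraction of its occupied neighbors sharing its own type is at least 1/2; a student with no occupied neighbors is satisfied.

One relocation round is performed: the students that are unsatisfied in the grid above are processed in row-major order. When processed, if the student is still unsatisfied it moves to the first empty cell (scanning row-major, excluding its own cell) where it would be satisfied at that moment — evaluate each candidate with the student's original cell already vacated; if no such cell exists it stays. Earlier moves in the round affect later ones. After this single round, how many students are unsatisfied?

Initially unsatisfied (in order): (0,3), (1,0), (1,3), (2,0), (2,3).
  (0,3) → (0,0).
  (1,0): now satisfied by earlier moves; stays.
  (1,3): now satisfied by earlier moves; stays.
  (2,0) → (0,3).
  (2,3) → (2,0).
Resulting grid:
1 2 2 2
1 . 2 2
1 . . .
All satisfied now.

0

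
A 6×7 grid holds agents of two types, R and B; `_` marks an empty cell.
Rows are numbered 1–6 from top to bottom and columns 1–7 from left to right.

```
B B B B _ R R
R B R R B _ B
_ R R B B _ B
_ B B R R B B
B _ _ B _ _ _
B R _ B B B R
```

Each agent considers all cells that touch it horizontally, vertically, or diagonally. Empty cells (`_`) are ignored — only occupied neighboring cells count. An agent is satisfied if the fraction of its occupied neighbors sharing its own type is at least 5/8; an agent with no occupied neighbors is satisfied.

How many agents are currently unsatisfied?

24

Row 1: (1,1)B 2/3 ok · (1,2)B 3/5 unhappy · (1,3)B 3/5 unhappy · (1,4)B 2/4 unhappy · (1,6)R 1/3 unhappy · (1,7)R 1/2 unhappy
Row 2: (2,1)R 1/4 unhappy · (2,2)B 3/7 unhappy · (2,3)R 3/8 unhappy · (2,4)R 2/7 unhappy · (2,5)B 3/5 unhappy · (2,7)B 1/3 unhappy
Row 3: (3,2)R 3/6 unhappy · (3,3)R 4/8 unhappy · (3,4)B 3/8 unhappy · (3,5)B 3/6 unhappy · (3,7)B 3/3 ok
Row 4: (4,2)B 2/4 unhappy · (4,3)B 3/6 unhappy · (4,4)R 2/6 unhappy · (4,5)R 1/5 unhappy · (4,6)B 3/4 ok · (4,7)B 2/2 ok
Row 5: (5,1)B 2/3 ok · (5,4)B 3/5 unhappy
Row 6: (6,1)B 1/2 unhappy · (6,2)R 0/2 unhappy · (6,4)B 2/2 ok · (6,5)B 3/3 ok · (6,6)B 1/2 unhappy · (6,7)R 0/1 unhappy
Unsatisfied: (1,2), (1,3), (1,4), (1,6), (1,7), (2,1), (2,2), (2,3), (2,4), (2,5), (2,7), (3,2), (3,3), (3,4), (3,5), (4,2), (4,3), (4,4), (4,5), (5,4), (6,1), (6,2), (6,6), (6,7) — 24 in total.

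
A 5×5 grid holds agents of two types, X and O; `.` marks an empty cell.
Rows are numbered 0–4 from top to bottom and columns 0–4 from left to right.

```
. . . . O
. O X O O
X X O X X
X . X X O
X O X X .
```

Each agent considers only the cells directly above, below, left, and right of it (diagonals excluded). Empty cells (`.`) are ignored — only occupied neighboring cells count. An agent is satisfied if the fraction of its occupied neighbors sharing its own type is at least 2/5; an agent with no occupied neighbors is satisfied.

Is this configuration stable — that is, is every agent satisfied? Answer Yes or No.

No

(0,4)O 1/1 satisfied
(1,1)O 0/2 not
(1,2)X 0/3 not
(1,3)O 1/3 not
(1,4)O 2/3 satisfied
(2,0)X 2/2 satisfied
(2,1)X 1/3 not
(2,2)O 0/4 not
(2,3)X 2/4 satisfied
(2,4)X 1/3 not
(3,0)X 2/2 satisfied
(3,2)X 2/3 satisfied
(3,3)X 3/4 satisfied
(3,4)O 0/2 not
(4,0)X 1/2 satisfied
(4,1)O 0/2 not
(4,2)X 2/3 satisfied
(4,3)X 2/2 satisfied
For instance (1,1) has only 0/2 same-type neighbors, below 2/5.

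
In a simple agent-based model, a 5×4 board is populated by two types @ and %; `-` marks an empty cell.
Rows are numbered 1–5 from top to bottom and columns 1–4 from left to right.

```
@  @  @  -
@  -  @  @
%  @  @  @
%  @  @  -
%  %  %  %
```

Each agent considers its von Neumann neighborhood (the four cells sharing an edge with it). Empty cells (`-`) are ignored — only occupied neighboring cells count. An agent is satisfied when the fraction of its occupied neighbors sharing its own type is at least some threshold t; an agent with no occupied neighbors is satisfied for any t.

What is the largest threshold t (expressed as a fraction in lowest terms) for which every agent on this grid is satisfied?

1/3

(1,1)@ 2/2
(1,2)@ 2/2
(1,3)@ 2/2
(2,1)@ 1/2
(2,3)@ 3/3
(2,4)@ 2/2
(3,1)% 1/3
(3,2)@ 2/3
(3,3)@ 4/4
(3,4)@ 2/2
(4,1)% 2/3
(4,2)@ 2/4
(4,3)@ 2/3
(5,1)% 2/2
(5,2)% 2/3
(5,3)% 2/3
(5,4)% 1/1
The smallest same-type fraction is 1/3 at (3,1), which reduces to 1/3. Any threshold above that leaves this agent unsatisfied.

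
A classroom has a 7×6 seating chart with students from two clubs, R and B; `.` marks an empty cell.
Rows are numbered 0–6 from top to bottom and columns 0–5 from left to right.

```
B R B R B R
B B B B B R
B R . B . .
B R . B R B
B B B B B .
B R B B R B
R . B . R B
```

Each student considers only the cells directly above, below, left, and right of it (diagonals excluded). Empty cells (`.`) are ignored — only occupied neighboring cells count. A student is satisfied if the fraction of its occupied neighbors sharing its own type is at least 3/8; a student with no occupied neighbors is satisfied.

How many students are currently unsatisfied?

13

(0,0)B 1/2 ok
(0,1)R 0/3 unhappy
(0,2)B 1/3 unhappy
(0,3)R 0/3 unhappy
(0,4)B 1/3 unhappy
(0,5)R 1/2 ok
(1,0)B 3/3 ok
(1,1)B 2/4 ok
(1,2)B 3/3 ok
(1,3)B 3/4 ok
(1,4)B 2/3 ok
(1,5)R 1/2 ok
(2,0)B 2/3 ok
(2,1)R 1/3 unhappy
(2,3)B 2/2 ok
(3,0)B 2/3 ok
(3,1)R 1/3 unhappy
(3,3)B 2/3 ok
(3,4)R 0/3 unhappy
(3,5)B 0/1 unhappy
(4,0)B 3/3 ok
(4,1)B 2/4 ok
(4,2)B 3/3 ok
(4,3)B 4/4 ok
(4,4)B 1/3 unhappy
(5,0)B 1/3 unhappy
(5,1)R 0/3 unhappy
(5,2)B 3/4 ok
(5,3)B 2/3 ok
(5,4)R 1/4 unhappy
(5,5)B 1/2 ok
(6,0)R 0/1 unhappy
(6,2)B 1/1 ok
(6,4)R 1/2 ok
(6,5)B 1/2 ok
Unsatisfied: (0,1), (0,2), (0,3), (0,4), (2,1), (3,1), (3,4), (3,5), (4,4), (5,0), (5,1), (5,4), (6,0) — 13 in total.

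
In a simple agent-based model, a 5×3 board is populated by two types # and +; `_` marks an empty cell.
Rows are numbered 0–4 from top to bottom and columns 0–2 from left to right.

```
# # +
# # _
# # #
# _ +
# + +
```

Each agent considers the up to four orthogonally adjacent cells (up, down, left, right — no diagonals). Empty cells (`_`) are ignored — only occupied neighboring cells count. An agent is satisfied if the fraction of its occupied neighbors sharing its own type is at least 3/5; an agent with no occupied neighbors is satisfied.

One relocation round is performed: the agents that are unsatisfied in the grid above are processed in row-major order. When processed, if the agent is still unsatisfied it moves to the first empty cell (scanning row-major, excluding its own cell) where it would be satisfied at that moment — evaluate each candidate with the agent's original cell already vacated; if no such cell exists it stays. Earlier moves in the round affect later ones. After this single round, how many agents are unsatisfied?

Initially unsatisfied (in order): (0,2), (2,2), (3,2), (4,0), (4,1).
  (0,2): no empty cell satisfies it; stays.
  (2,2): no empty cell satisfies it; stays.
  (3,2): no empty cell satisfies it; stays.
  (4,0) → (1,2).
  (4,1): now satisfied by earlier moves; stays.
Resulting grid:
# # +
# # #
# # #
# _ +
_ + +
Unsatisfied now: (0,2), (3,2).

2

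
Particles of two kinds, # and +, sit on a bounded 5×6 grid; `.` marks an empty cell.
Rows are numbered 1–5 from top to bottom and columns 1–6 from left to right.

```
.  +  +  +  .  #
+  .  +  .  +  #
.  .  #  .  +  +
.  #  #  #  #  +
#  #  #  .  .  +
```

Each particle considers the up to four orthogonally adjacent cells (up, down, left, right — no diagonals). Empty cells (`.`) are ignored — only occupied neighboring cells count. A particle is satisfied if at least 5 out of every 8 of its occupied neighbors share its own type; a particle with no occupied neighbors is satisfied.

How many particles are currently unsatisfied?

(1,2)+ 1/1 ✓
(1,3)+ 3/3 ✓
(1,4)+ 1/1 ✓
(1,6)# 1/1 ✓
(2,1)+ 0/0 ✓
(2,3)+ 1/2 ✗
(2,5)+ 1/2 ✗
(2,6)# 1/3 ✗
(3,3)# 1/2 ✗
(3,5)+ 2/3 ✓
(3,6)+ 2/3 ✓
(4,2)# 2/2 ✓
(4,3)# 4/4 ✓
(4,4)# 2/2 ✓
(4,5)# 1/3 ✗
(4,6)+ 2/3 ✓
(5,1)# 1/1 ✓
(5,2)# 3/3 ✓
(5,3)# 2/2 ✓
(5,6)+ 1/1 ✓
Unsatisfied: (2,3), (2,5), (2,6), (3,3), (4,5) — 5 in total.

5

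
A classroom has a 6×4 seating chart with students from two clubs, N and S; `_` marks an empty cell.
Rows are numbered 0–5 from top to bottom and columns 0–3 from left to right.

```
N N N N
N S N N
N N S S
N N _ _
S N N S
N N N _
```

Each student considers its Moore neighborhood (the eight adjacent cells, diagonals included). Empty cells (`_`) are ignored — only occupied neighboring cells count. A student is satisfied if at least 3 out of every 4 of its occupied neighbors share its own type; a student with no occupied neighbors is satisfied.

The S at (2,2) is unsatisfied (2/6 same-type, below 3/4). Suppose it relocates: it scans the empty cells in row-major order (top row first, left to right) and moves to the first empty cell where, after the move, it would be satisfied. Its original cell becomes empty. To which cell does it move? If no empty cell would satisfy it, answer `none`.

none

Vacating (2,2). Empty cells in order:
  (3,2): 2/6 same-type → still unsatisfied.
  (3,3): 2/3 same-type → still unsatisfied.
  (5,3): 1/3 same-type → still unsatisfied.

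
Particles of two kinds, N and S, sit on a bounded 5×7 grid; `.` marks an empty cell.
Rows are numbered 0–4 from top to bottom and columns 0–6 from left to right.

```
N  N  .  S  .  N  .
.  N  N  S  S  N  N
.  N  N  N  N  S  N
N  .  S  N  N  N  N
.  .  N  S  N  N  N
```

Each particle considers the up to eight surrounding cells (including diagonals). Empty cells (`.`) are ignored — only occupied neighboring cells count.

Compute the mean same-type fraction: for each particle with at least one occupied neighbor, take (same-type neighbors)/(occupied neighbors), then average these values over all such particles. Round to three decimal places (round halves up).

(0,0)N 2/2
(0,1)N 3/3
(0,3)S 2/3
(0,5)N 2/3
(1,1)N 5/5
(1,2)N 5/7
(1,3)S 2/6
(1,4)S 3/7
(1,5)N 4/6
(1,6)N 3/4
(2,1)N 4/5
(2,2)N 5/7
(2,3)N 5/8
(2,4)N 5/8
(2,5)S 1/8
(2,6)N 4/5
(3,0)N 1/1
(3,2)S 1/6
(3,3)N 6/8
(3,4)N 6/8
(3,5)N 7/8
(3,6)N 4/5
(4,2)N 1/3
(4,3)S 1/5
(4,4)N 4/5
(4,5)N 5/5
(4,6)N 3/3
Sum over 27 particles: 2/2 + 3/3 + 2/3 + 2/3 + 5/5 + 5/7 + 2/6 + 3/7 + 4/6 + 3/4 + 4/5 + 5/7 + 5/8 + 5/8 + 1/8 + 4/5 + 1/1 + 1/6 + 6/8 + 6/8 + 7/8 + 4/5 + 1/3 + 1/5 + 4/5 + 5/5 + 3/3 = 1952/105; mean = 1952/105 ÷ 27 = 1952/2835 = 0.688536… → 0.689.

0.689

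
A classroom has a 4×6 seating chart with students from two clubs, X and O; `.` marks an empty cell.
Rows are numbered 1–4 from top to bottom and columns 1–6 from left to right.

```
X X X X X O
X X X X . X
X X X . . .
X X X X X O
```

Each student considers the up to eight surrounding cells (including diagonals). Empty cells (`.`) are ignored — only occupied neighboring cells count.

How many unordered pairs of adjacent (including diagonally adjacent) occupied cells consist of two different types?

Scan each occupied cell's neighbors to the right and below (and the two forward diagonals) so each pair is counted once.
From row 1: 2 unlike of 18 pairs (running 2/18).
From row 2: 0 unlike of 11 pairs (running 2/29).
From row 3: 0 unlike of 10 pairs (running 2/39).
From row 4: 1 unlike of 5 pairs (running 3/44).
Total adjacent occupied pairs: 44; unlike-type pairs: 3.

3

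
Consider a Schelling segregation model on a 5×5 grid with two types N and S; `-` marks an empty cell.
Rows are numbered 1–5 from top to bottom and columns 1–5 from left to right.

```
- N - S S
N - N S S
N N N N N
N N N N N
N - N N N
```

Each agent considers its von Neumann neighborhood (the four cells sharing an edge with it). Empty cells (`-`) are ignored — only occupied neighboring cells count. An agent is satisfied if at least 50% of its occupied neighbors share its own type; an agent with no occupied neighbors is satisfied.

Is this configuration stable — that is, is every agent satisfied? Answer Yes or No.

Yes

Row 1: (1,2)N 0/0 ✓ · (1,4)S 2/2 ✓ · (1,5)S 2/2 ✓
Row 2: (2,1)N 1/1 ✓ · (2,3)N 1/2 ✓ · (2,4)S 2/4 ✓ · (2,5)S 2/3 ✓
Row 3: (3,1)N 3/3 ✓ · (3,2)N 3/3 ✓ · (3,3)N 4/4 ✓ · (3,4)N 3/4 ✓ · (3,5)N 2/3 ✓
Row 4: (4,1)N 3/3 ✓ · (4,2)N 3/3 ✓ · (4,3)N 4/4 ✓ · (4,4)N 4/4 ✓ · (4,5)N 3/3 ✓
Row 5: (5,1)N 1/1 ✓ · (5,3)N 2/2 ✓ · (5,4)N 3/3 ✓ · (5,5)N 2/2 ✓
All meet the threshold, so the configuration is stable.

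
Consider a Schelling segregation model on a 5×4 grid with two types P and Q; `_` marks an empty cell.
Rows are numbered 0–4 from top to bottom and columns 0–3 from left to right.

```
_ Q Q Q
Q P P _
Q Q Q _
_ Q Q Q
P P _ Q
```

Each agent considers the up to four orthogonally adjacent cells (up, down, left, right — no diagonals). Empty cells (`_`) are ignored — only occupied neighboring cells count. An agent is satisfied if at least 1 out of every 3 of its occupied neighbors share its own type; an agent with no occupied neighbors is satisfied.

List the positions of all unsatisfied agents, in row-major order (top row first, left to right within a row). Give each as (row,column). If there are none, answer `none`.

(0,1)Q 1/2 ✓
(0,2)Q 2/3 ✓
(0,3)Q 1/1 ✓
(1,0)Q 1/2 ✓
(1,1)P 1/4 ✗
(1,2)P 1/3 ✓
(2,0)Q 2/2 ✓
(2,1)Q 3/4 ✓
(2,2)Q 2/3 ✓
(3,1)Q 2/3 ✓
(3,2)Q 3/3 ✓
(3,3)Q 2/2 ✓
(4,0)P 1/1 ✓
(4,1)P 1/2 ✓
(4,3)Q 1/1 ✓

(1,1)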